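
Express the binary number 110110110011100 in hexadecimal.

Group into 4-bit nibbles from right:
  0110 = 6
  1101 = D
  1001 = 9
  1100 = C
Result: 6D9C



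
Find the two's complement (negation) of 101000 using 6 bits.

Original (sign bit 1, negative): 101000
Step 1 - Invert all bits: 010111
Step 2 - Add 1: 011000
Verification: 101000 + 011000 = 1000000; discarding the end carry (carry out of the top bit) leaves the 6-bit value 000000, as required for x + (-x)



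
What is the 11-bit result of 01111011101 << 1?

Original: 01111011101 (decimal 989)
Shift left by 1 position
Append 1 zero on the right
Result: 11110111010 (decimal 1978)
Equivalent: 989 << 1 = 989 × 2^1 = 1978



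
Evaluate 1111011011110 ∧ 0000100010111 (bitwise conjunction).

AND: 1 only when both bits are 1
  1111011011110
& 0000100010111
---------------
  0000000010110
Decimal: 7902 & 279 = 22



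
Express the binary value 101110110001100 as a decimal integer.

Sum of powers of 2 for each 1-bit:
2^2 + 2^3 + 2^7 + 2^8 + 2^10 + 2^11 + 2^12 + 2^14
= 4 + 8 + 128 + 256 + 1024 + 2048 + 4096 + 16384
= 23948



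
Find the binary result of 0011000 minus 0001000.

Method 1 - Direct subtraction (column by column from the right: bit − bit − borrow-in; if negative, add 2 and borrow 1 from the next column):
borrow: 0000000
        0011000
-       0001000
---------------
        0010000

Method 2 - Add two's complement:
Two's complement of 0001000: invert → 1110111, add 1 → 1111000
  0011000
+ 1111000
---------
 10010000  (end carry out of the top bit = 1)
Discarding the end carry: 0010000
Decimal check:
  0011000 = 16 + 8 = 24
  0001000 = 8
  24 - 8 = 16, and 0010000 = 16 ✓



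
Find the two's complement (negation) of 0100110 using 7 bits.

Original: 0100110
Step 1 - Invert all bits: 1011001
Step 2 - Add 1: 1011010
Verification: 0100110 + 1011010 = 10000000; discarding the end carry (carry out of the top bit) leaves the 7-bit value 0000000, as required for x + (-x)



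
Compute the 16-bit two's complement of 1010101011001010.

Original (sign bit 1, negative): 1010101011001010
Step 1 - Invert all bits: 0101010100110101
Step 2 - Add 1: 0101010100110110
Verification: 1010101011001010 + 0101010100110110 = 10000000000000000; discarding the end carry (carry out of the top bit) leaves the 16-bit value 0000000000000000, as required for x + (-x)



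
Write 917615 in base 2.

Using repeated division by 2:
917615 ÷ 2 = 458807 remainder 1
458807 ÷ 2 = 229403 remainder 1
229403 ÷ 2 = 114701 remainder 1
114701 ÷ 2 = 57350 remainder 1
57350 ÷ 2 = 28675 remainder 0
28675 ÷ 2 = 14337 remainder 1
14337 ÷ 2 = 7168 remainder 1
7168 ÷ 2 = 3584 remainder 0
3584 ÷ 2 = 1792 remainder 0
1792 ÷ 2 = 896 remainder 0
896 ÷ 2 = 448 remainder 0
448 ÷ 2 = 224 remainder 0
224 ÷ 2 = 112 remainder 0
112 ÷ 2 = 56 remainder 0
56 ÷ 2 = 28 remainder 0
28 ÷ 2 = 14 remainder 0
14 ÷ 2 = 7 remainder 0
7 ÷ 2 = 3 remainder 1
3 ÷ 2 = 1 remainder 1
1 ÷ 2 = 0 remainder 1
Reading remainders bottom to top: 11100000000001101111



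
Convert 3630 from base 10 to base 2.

Using repeated division by 2:
3630 ÷ 2 = 1815 remainder 0
1815 ÷ 2 = 907 remainder 1
907 ÷ 2 = 453 remainder 1
453 ÷ 2 = 226 remainder 1
226 ÷ 2 = 113 remainder 0
113 ÷ 2 = 56 remainder 1
56 ÷ 2 = 28 remainder 0
28 ÷ 2 = 14 remainder 0
14 ÷ 2 = 7 remainder 0
7 ÷ 2 = 3 remainder 1
3 ÷ 2 = 1 remainder 1
1 ÷ 2 = 0 remainder 1
Reading remainders bottom to top: 111000101110



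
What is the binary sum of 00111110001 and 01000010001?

Add column by column from the right: bit + bit + carry-in; write the sum mod 2, carry 1 when the sum is 2 or 3.
carry:  11111100010
        00111110001
+       01000010001
-------------------
       010000000010
(the carry out of the leftmost column, 0, becomes the leading bit)
Decimal check:
  00111110001 = 256 + 128 + 64 + 32 + 16 + 1 = 497
  01000010001 = 512 + 16 + 1 = 529
  497 + 529 = 1026, and 010000000010 = 1024 + 2 = 1026 ✓



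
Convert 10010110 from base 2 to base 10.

Sum of powers of 2 for each 1-bit:
2^1 + 2^2 + 2^4 + 2^7
= 2 + 4 + 16 + 128
= 150



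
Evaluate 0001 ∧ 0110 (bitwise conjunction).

AND: 1 only when both bits are 1
  0001
& 0110
------
  0000
Decimal: 1 & 6 = 0



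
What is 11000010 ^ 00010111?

XOR: 1 when bits differ
  11000010
^ 00010111
----------
  11010101
Decimal: 194 ^ 23 = 213



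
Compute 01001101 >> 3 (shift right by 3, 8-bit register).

Original: 01001101 (decimal 77)
Shift right by 3 positions
Drop the 3 low bits; fill with zeros on the left
Result: 00001001 (decimal 9)
Equivalent: 77 >> 3 = 77 ÷ 2^3 = 9



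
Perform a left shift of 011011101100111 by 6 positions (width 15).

Original: 011011101100111 (decimal 14183)
Shift left by 6 positions
Append 6 zeros on the right and drop the 6 high bits that overflow the 15-bit width
Result: 101100111000000 (decimal 22976)
Equivalent: 14183 << 6 = 14183 × 2^6 = 907712, truncated to 15 bits = 22976



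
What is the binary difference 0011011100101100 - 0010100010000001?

Method 1 - Direct subtraction (column by column from the right: bit − bit − borrow-in; if negative, add 2 and borrow 1 from the next column):
borrow: 0001000100000110
        0011011100101100
-       0010100010000001
------------------------
        0000111010101011

Method 2 - Add two's complement:
Two's complement of 0010100010000001: invert → 1101011101111110, add 1 → 1101011101111111
  0011011100101100
+ 1101011101111111
------------------
 10000111010101011  (end carry out of the top bit = 1)
Discarding the end carry: 0000111010101011
Decimal check:
  0011011100101100 = 8192 + 4096 + 1024 + 512 + 256 + 32 + 8 + 4 = 14124
  0010100010000001 = 8192 + 2048 + 128 + 1 = 10369
  14124 - 10369 = 3755, and 0000111010101011 = 2048 + 1024 + 512 + 128 + 32 + 8 + 2 + 1 = 3755 ✓



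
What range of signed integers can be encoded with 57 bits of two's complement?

For 57-bit two's complement:
Minimum: -2^56 = -72057594037927936
Maximum: 2^56 - 1 = 72057594037927935



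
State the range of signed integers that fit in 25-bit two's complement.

For 25-bit two's complement:
Minimum: -2^24 = -16777216
Maximum: 2^24 - 1 = 16777215



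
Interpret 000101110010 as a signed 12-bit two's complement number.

Binary: 000101110010
Sign bit: 0 (non-negative)
Read directly as an unsigned value:
000101110010 = 256 + 64 + 32 + 16 + 2 = 370
Value: 370



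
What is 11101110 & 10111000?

AND: 1 only when both bits are 1
  11101110
& 10111000
----------
  10101000
Decimal: 238 & 184 = 168



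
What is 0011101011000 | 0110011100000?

OR: 1 when either bit is 1
  0011101011000
| 0110011100000
---------------
  0111111111000
Decimal: 1880 | 3296 = 4088



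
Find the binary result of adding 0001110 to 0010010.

Add column by column from the right: bit + bit + carry-in; write the sum mod 2, carry 1 when the sum is 2 or 3.
carry:  0111100
        0001110
+       0010010
---------------
       00100000
(the carry out of the leftmost column, 0, becomes the leading bit)
Decimal check:
  0001110 = 8 + 4 + 2 = 14
  0010010 = 16 + 2 = 18
  14 + 18 = 32, and 00100000 = 32 ✓



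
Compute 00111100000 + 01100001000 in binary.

Add column by column from the right: bit + bit + carry-in; write the sum mod 2, carry 1 when the sum is 2 or 3.
carry:  11000000000
        00111100000
+       01100001000
-------------------
       010011101000
(the carry out of the leftmost column, 0, becomes the leading bit)
Decimal check:
  00111100000 = 256 + 128 + 64 + 32 = 480
  01100001000 = 512 + 256 + 8 = 776
  480 + 776 = 1256, and 010011101000 = 1024 + 128 + 64 + 32 + 8 = 1256 ✓



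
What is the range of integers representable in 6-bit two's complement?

For 6-bit two's complement:
Minimum: -2^5 = -32
Maximum: 2^5 - 1 = 31



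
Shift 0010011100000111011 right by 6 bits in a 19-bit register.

Original: 0010011100000111011 (decimal 79931)
Shift right by 6 positions
Drop the 6 low bits; fill with zeros on the left
Result: 0000000010011100000 (decimal 1248)
Equivalent: 79931 >> 6 = 79931 ÷ 2^6 = 1248



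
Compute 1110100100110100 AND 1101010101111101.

AND: 1 only when both bits are 1
  1110100100110100
& 1101010101111101
------------------
  1100000100110100
Decimal: 59700 & 54653 = 49460



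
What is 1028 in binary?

Using repeated division by 2:
1028 ÷ 2 = 514 remainder 0
514 ÷ 2 = 257 remainder 0
257 ÷ 2 = 128 remainder 1
128 ÷ 2 = 64 remainder 0
64 ÷ 2 = 32 remainder 0
32 ÷ 2 = 16 remainder 0
16 ÷ 2 = 8 remainder 0
8 ÷ 2 = 4 remainder 0
4 ÷ 2 = 2 remainder 0
2 ÷ 2 = 1 remainder 0
1 ÷ 2 = 0 remainder 1
Reading remainders bottom to top: 10000000100



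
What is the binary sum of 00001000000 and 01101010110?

Add column by column from the right: bit + bit + carry-in; write the sum mod 2, carry 1 when the sum is 2 or 3.
carry:  00010000000
        00001000000
+       01101010110
-------------------
       001110010110
(the carry out of the leftmost column, 0, becomes the leading bit)
Decimal check:
  00001000000 = 64
  01101010110 = 512 + 256 + 64 + 16 + 4 + 2 = 854
  64 + 854 = 918, and 001110010110 = 512 + 256 + 128 + 16 + 4 + 2 = 918 ✓



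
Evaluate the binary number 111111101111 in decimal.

Sum of powers of 2 for each 1-bit:
2^0 + 2^1 + 2^2 + 2^3 + 2^5 + 2^6 + 2^7 + 2^8 + 2^9 + 2^10 + 2^11
= 1 + 2 + 4 + 8 + 32 + 64 + 128 + 256 + 512 + 1024 + 2048
= 4079



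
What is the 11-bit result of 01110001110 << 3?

Original: 01110001110 (decimal 910)
Shift left by 3 positions
Append 3 zeros on the right and drop the 3 high bits that overflow the 11-bit width
Result: 10001110000 (decimal 1136)
Equivalent: 910 << 3 = 910 × 2^3 = 7280, truncated to 11 bits = 1136



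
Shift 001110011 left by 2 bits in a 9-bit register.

Original: 001110011 (decimal 115)
Shift left by 2 positions
Append 2 zeros on the right
Result: 111001100 (decimal 460)
Equivalent: 115 << 2 = 115 × 2^2 = 460



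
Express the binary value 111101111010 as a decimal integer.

Sum of powers of 2 for each 1-bit:
2^1 + 2^3 + 2^4 + 2^5 + 2^6 + 2^8 + 2^9 + 2^10 + 2^11
= 2 + 8 + 16 + 32 + 64 + 256 + 512 + 1024 + 2048
= 3962



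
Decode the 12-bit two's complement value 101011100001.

Binary: 101011100001
Sign bit: 1 (negative)
Invert: 010100011110
Add 1:  010100011111
Magnitude: 010100011111 = 1024 + 256 + 16 + 8 + 4 + 2 + 1 = 1311
Value: -1311



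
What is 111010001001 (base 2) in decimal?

Sum of powers of 2 for each 1-bit:
2^0 + 2^3 + 2^7 + 2^9 + 2^10 + 2^11
= 1 + 8 + 128 + 512 + 1024 + 2048
= 3721



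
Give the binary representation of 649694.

Using repeated division by 2:
649694 ÷ 2 = 324847 remainder 0
324847 ÷ 2 = 162423 remainder 1
162423 ÷ 2 = 81211 remainder 1
81211 ÷ 2 = 40605 remainder 1
40605 ÷ 2 = 20302 remainder 1
20302 ÷ 2 = 10151 remainder 0
10151 ÷ 2 = 5075 remainder 1
5075 ÷ 2 = 2537 remainder 1
2537 ÷ 2 = 1268 remainder 1
1268 ÷ 2 = 634 remainder 0
634 ÷ 2 = 317 remainder 0
317 ÷ 2 = 158 remainder 1
158 ÷ 2 = 79 remainder 0
79 ÷ 2 = 39 remainder 1
39 ÷ 2 = 19 remainder 1
19 ÷ 2 = 9 remainder 1
9 ÷ 2 = 4 remainder 1
4 ÷ 2 = 2 remainder 0
2 ÷ 2 = 1 remainder 0
1 ÷ 2 = 0 remainder 1
Reading remainders bottom to top: 10011110100111011110



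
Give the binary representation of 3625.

Using repeated division by 2:
3625 ÷ 2 = 1812 remainder 1
1812 ÷ 2 = 906 remainder 0
906 ÷ 2 = 453 remainder 0
453 ÷ 2 = 226 remainder 1
226 ÷ 2 = 113 remainder 0
113 ÷ 2 = 56 remainder 1
56 ÷ 2 = 28 remainder 0
28 ÷ 2 = 14 remainder 0
14 ÷ 2 = 7 remainder 0
7 ÷ 2 = 3 remainder 1
3 ÷ 2 = 1 remainder 1
1 ÷ 2 = 0 remainder 1
Reading remainders bottom to top: 111000101001



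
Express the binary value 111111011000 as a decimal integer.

Sum of powers of 2 for each 1-bit:
2^3 + 2^4 + 2^6 + 2^7 + 2^8 + 2^9 + 2^10 + 2^11
= 8 + 16 + 64 + 128 + 256 + 512 + 1024 + 2048
= 4056



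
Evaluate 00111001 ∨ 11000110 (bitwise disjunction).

OR: 1 when either bit is 1
  00111001
| 11000110
----------
  11111111
Decimal: 57 | 198 = 255



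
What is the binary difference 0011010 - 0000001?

Method 1 - Direct subtraction (column by column from the right: bit − bit − borrow-in; if negative, add 2 and borrow 1 from the next column):
borrow: 0000010
        0011010
-       0000001
---------------
        0011001

Method 2 - Add two's complement:
Two's complement of 0000001: invert → 1111110, add 1 → 1111111
  0011010
+ 1111111
---------
 10011001  (end carry out of the top bit = 1)
Discarding the end carry: 0011001
Decimal check:
  0011010 = 16 + 8 + 2 = 26
  0000001 = 1
  26 - 1 = 25, and 0011001 = 16 + 8 + 1 = 25 ✓



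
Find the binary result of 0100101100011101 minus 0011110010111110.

Method 1 - Direct subtraction (column by column from the right: bit − bit − borrow-in; if negative, add 2 and borrow 1 from the next column):
borrow: 0111100111111100
        0100101100011101
-       0011110010111110
------------------------
        0000111001011111

Method 2 - Add two's complement:
Two's complement of 0011110010111110: invert → 1100001101000001, add 1 → 1100001101000010
  0100101100011101
+ 1100001101000010
------------------
 10000111001011111  (end carry out of the top bit = 1)
Discarding the end carry: 0000111001011111
Decimal check:
  0100101100011101 = 16384 + 2048 + 512 + 256 + 16 + 8 + 4 + 1 = 19229
  0011110010111110 = 8192 + 4096 + 2048 + 1024 + 128 + 32 + 16 + 8 + 4 + 2 = 15550
  19229 - 15550 = 3679, and 0000111001011111 = 2048 + 1024 + 512 + 64 + 16 + 8 + 4 + 2 + 1 = 3679 ✓



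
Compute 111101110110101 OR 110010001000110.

OR: 1 when either bit is 1
  111101110110101
| 110010001000110
-----------------
  111111111110111
Decimal: 31669 | 25670 = 32759



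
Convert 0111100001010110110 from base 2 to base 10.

Sum of powers of 2 for each 1-bit:
2^1 + 2^2 + 2^4 + 2^5 + 2^7 + 2^9 + 2^14 + 2^15 + 2^16 + 2^17
= 2 + 4 + 16 + 32 + 128 + 512 + 16384 + 32768 + 65536 + 131072
= 246454



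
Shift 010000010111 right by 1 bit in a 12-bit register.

Original: 010000010111 (decimal 1047)
Shift right by 1 position
Drop the 1 low bit; fill with zero on the left
Result: 001000001011 (decimal 523)
Equivalent: 1047 >> 1 = 1047 ÷ 2^1 = 523



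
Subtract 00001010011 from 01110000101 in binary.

Method 1 - Direct subtraction (column by column from the right: bit − bit − borrow-in; if negative, add 2 and borrow 1 from the next column):
borrow: 00011100100
        01110000101
-       00001010011
-------------------
        01100110010

Method 2 - Add two's complement:
Two's complement of 00001010011: invert → 11110101100, add 1 → 11110101101
  01110000101
+ 11110101101
-------------
 101100110010  (end carry out of the top bit = 1)
Discarding the end carry: 01100110010
Decimal check:
  01110000101 = 512 + 256 + 128 + 4 + 1 = 901
  00001010011 = 64 + 16 + 2 + 1 = 83
  901 - 83 = 818, and 01100110010 = 512 + 256 + 32 + 16 + 2 = 818 ✓



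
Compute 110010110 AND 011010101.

AND: 1 only when both bits are 1
  110010110
& 011010101
-----------
  010010100
Decimal: 406 & 213 = 148



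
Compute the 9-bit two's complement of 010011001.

Original: 010011001
Step 1 - Invert all bits: 101100110
Step 2 - Add 1: 101100111
Verification: 010011001 + 101100111 = 1000000000; discarding the end carry (carry out of the top bit) leaves the 9-bit value 000000000, as required for x + (-x)



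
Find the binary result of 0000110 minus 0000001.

Method 1 - Direct subtraction (column by column from the right: bit − bit − borrow-in; if negative, add 2 and borrow 1 from the next column):
borrow: 0000010
        0000110
-       0000001
---------------
        0000101

Method 2 - Add two's complement:
Two's complement of 0000001: invert → 1111110, add 1 → 1111111
  0000110
+ 1111111
---------
 10000101  (end carry out of the top bit = 1)
Discarding the end carry: 0000101
Decimal check:
  0000110 = 4 + 2 = 6
  0000001 = 1
  6 - 1 = 5, and 0000101 = 4 + 1 = 5 ✓



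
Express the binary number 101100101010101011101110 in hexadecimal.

Group into 4-bit nibbles from right:
  1011 = B
  0010 = 2
  1010 = A
  1010 = A
  1110 = E
  1110 = E
Result: B2AAEE



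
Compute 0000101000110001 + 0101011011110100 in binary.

Add column by column from the right: bit + bit + carry-in; write the sum mod 2, carry 1 when the sum is 2 or 3.
carry:  0011110111100000
        0000101000110001
+       0101011011110100
------------------------
       00110000100100101
(the carry out of the leftmost column, 0, becomes the leading bit)
Decimal check:
  0000101000110001 = 2048 + 512 + 32 + 16 + 1 = 2609
  0101011011110100 = 16384 + 4096 + 1024 + 512 + 128 + 64 + 32 + 16 + 4 = 22260
  2609 + 22260 = 24869, and 00110000100100101 = 16384 + 8192 + 256 + 32 + 4 + 1 = 24869 ✓



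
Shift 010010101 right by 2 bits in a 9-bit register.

Original: 010010101 (decimal 149)
Shift right by 2 positions
Drop the 2 low bits; fill with zeros on the left
Result: 000100101 (decimal 37)
Equivalent: 149 >> 2 = 149 ÷ 2^2 = 37



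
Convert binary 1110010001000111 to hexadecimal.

Group into 4-bit nibbles from right:
  1110 = E
  0100 = 4
  0100 = 4
  0111 = 7
Result: E447



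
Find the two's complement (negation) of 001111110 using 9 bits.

Original: 001111110
Step 1 - Invert all bits: 110000001
Step 2 - Add 1: 110000010
Verification: 001111110 + 110000010 = 1000000000; discarding the end carry (carry out of the top bit) leaves the 9-bit value 000000000, as required for x + (-x)



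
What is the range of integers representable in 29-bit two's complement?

For 29-bit two's complement:
Minimum: -2^28 = -268435456
Maximum: 2^28 - 1 = 268435455



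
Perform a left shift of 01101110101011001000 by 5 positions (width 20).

Original: 01101110101011001000 (decimal 453320)
Shift left by 5 positions
Append 5 zeros on the right and drop the 5 high bits that overflow the 20-bit width
Result: 11010101100100000000 (decimal 874752)
Equivalent: 453320 << 5 = 453320 × 2^5 = 14506240, truncated to 20 bits = 874752



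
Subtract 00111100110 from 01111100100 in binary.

Method 1 - Direct subtraction (column by column from the right: bit − bit − borrow-in; if negative, add 2 and borrow 1 from the next column):
borrow: 01111111100
        01111100100
-       00111100110
-------------------
        00111111110

Method 2 - Add two's complement:
Two's complement of 00111100110: invert → 11000011001, add 1 → 11000011010
  01111100100
+ 11000011010
-------------
 100111111110  (end carry out of the top bit = 1)
Discarding the end carry: 00111111110
Decimal check:
  01111100100 = 512 + 256 + 128 + 64 + 32 + 4 = 996
  00111100110 = 256 + 128 + 64 + 32 + 4 + 2 = 486
  996 - 486 = 510, and 00111111110 = 256 + 128 + 64 + 32 + 16 + 8 + 4 + 2 = 510 ✓



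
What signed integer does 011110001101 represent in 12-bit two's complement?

Binary: 011110001101
Sign bit: 0 (non-negative)
Read directly as an unsigned value:
011110001101 = 1024 + 512 + 256 + 128 + 8 + 4 + 1 = 1933
Value: 1933



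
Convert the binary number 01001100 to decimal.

Sum of powers of 2 for each 1-bit:
2^2 + 2^3 + 2^6
= 4 + 8 + 64
= 76



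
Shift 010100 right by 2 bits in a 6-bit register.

Original: 010100 (decimal 20)
Shift right by 2 positions
Drop the 2 low bits; fill with zeros on the left
Result: 000101 (decimal 5)
Equivalent: 20 >> 2 = 20 ÷ 2^2 = 5



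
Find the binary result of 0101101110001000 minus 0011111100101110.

Method 1 - Direct subtraction (column by column from the right: bit − bit − borrow-in; if negative, add 2 and borrow 1 from the next column):
borrow: 0111100011111100
        0101101110001000
-       0011111100101110
------------------------
        0001110001011010

Method 2 - Add two's complement:
Two's complement of 0011111100101110: invert → 1100000011010001, add 1 → 1100000011010010
  0101101110001000
+ 1100000011010010
------------------
 10001110001011010  (end carry out of the top bit = 1)
Discarding the end carry: 0001110001011010
Decimal check:
  0101101110001000 = 16384 + 4096 + 2048 + 512 + 256 + 128 + 8 = 23432
  0011111100101110 = 8192 + 4096 + 2048 + 1024 + 512 + 256 + 32 + 8 + 4 + 2 = 16174
  23432 - 16174 = 7258, and 0001110001011010 = 4096 + 2048 + 1024 + 64 + 16 + 8 + 2 = 7258 ✓



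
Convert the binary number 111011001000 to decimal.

Sum of powers of 2 for each 1-bit:
2^3 + 2^6 + 2^7 + 2^9 + 2^10 + 2^11
= 8 + 64 + 128 + 512 + 1024 + 2048
= 3784



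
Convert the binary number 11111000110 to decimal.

Sum of powers of 2 for each 1-bit:
2^1 + 2^2 + 2^6 + 2^7 + 2^8 + 2^9 + 2^10
= 2 + 4 + 64 + 128 + 256 + 512 + 1024
= 1990



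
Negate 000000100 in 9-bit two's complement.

Original: 000000100
Step 1 - Invert all bits: 111111011
Step 2 - Add 1: 111111100
Verification: 000000100 + 111111100 = 1000000000; discarding the end carry (carry out of the top bit) leaves the 9-bit value 000000000, as required for x + (-x)



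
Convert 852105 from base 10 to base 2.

Using repeated division by 2:
852105 ÷ 2 = 426052 remainder 1
426052 ÷ 2 = 213026 remainder 0
213026 ÷ 2 = 106513 remainder 0
106513 ÷ 2 = 53256 remainder 1
53256 ÷ 2 = 26628 remainder 0
26628 ÷ 2 = 13314 remainder 0
13314 ÷ 2 = 6657 remainder 0
6657 ÷ 2 = 3328 remainder 1
3328 ÷ 2 = 1664 remainder 0
1664 ÷ 2 = 832 remainder 0
832 ÷ 2 = 416 remainder 0
416 ÷ 2 = 208 remainder 0
208 ÷ 2 = 104 remainder 0
104 ÷ 2 = 52 remainder 0
52 ÷ 2 = 26 remainder 0
26 ÷ 2 = 13 remainder 0
13 ÷ 2 = 6 remainder 1
6 ÷ 2 = 3 remainder 0
3 ÷ 2 = 1 remainder 1
1 ÷ 2 = 0 remainder 1
Reading remainders bottom to top: 11010000000010001001



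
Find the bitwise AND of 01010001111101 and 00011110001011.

AND: 1 only when both bits are 1
  01010001111101
& 00011110001011
----------------
  00010000001001
Decimal: 5245 & 1931 = 1033



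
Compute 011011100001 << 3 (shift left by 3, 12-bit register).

Original: 011011100001 (decimal 1761)
Shift left by 3 positions
Append 3 zeros on the right and drop the 3 high bits that overflow the 12-bit width
Result: 011100001000 (decimal 1800)
Equivalent: 1761 << 3 = 1761 × 2^3 = 14088, truncated to 12 bits = 1800



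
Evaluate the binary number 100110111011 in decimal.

Sum of powers of 2 for each 1-bit:
2^0 + 2^1 + 2^3 + 2^4 + 2^5 + 2^7 + 2^8 + 2^11
= 1 + 2 + 8 + 16 + 32 + 128 + 256 + 2048
= 2491



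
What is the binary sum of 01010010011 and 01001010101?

Add column by column from the right: bit + bit + carry-in; write the sum mod 2, carry 1 when the sum is 2 or 3.
carry:  10000101110
        01010010011
+       01001010101
-------------------
       010011101000
(the carry out of the leftmost column, 0, becomes the leading bit)
Decimal check:
  01010010011 = 512 + 128 + 16 + 2 + 1 = 659
  01001010101 = 512 + 64 + 16 + 4 + 1 = 597
  659 + 597 = 1256, and 010011101000 = 1024 + 128 + 64 + 32 + 8 = 1256 ✓



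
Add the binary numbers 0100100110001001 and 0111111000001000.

Add column by column from the right: bit + bit + carry-in; write the sum mod 2, carry 1 when the sum is 2 or 3.
carry:  1111000000010000
        0100100110001001
+       0111111000001000
------------------------
       01100011110010001
(the carry out of the leftmost column, 0, becomes the leading bit)
Decimal check:
  0100100110001001 = 16384 + 2048 + 256 + 128 + 8 + 1 = 18825
  0111111000001000 = 16384 + 8192 + 4096 + 2048 + 1024 + 512 + 8 = 32264
  18825 + 32264 = 51089, and 01100011110010001 = 32768 + 16384 + 1024 + 512 + 256 + 128 + 16 + 1 = 51089 ✓



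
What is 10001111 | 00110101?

OR: 1 when either bit is 1
  10001111
| 00110101
----------
  10111111
Decimal: 143 | 53 = 191



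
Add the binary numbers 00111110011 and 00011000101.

Add column by column from the right: bit + bit + carry-in; write the sum mod 2, carry 1 when the sum is 2 or 3.
carry:  01110001110
        00111110011
+       00011000101
-------------------
       001010111000
(the carry out of the leftmost column, 0, becomes the leading bit)
Decimal check:
  00111110011 = 256 + 128 + 64 + 32 + 16 + 2 + 1 = 499
  00011000101 = 128 + 64 + 4 + 1 = 197
  499 + 197 = 696, and 001010111000 = 512 + 128 + 32 + 16 + 8 = 696 ✓



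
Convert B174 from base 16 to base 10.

Expand by place value (powers of 16):
Digit values: B = 11
B174 = 11 × 16^3 + 1 × 16^2 + 7 × 16^1 + 4 × 16^0
= 11 × 4096 + 1 × 256 + 7 × 16 + 4 × 1
= 45056 + 256 + 112 + 4
= 45428



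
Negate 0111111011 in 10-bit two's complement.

Original: 0111111011
Step 1 - Invert all bits: 1000000100
Step 2 - Add 1: 1000000101
Verification: 0111111011 + 1000000101 = 10000000000; discarding the end carry (carry out of the top bit) leaves the 10-bit value 0000000000, as required for x + (-x)



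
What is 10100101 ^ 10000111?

XOR: 1 when bits differ
  10100101
^ 10000111
----------
  00100010
Decimal: 165 ^ 135 = 34



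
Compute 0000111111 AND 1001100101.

AND: 1 only when both bits are 1
  0000111111
& 1001100101
------------
  0000100101
Decimal: 63 & 613 = 37



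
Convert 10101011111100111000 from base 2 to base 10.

Sum of powers of 2 for each 1-bit:
2^3 + 2^4 + 2^5 + 2^8 + 2^9 + 2^10 + 2^11 + 2^12 + 2^13 + 2^15 + 2^17 + 2^19
= 8 + 16 + 32 + 256 + 512 + 1024 + 2048 + 4096 + 8192 + 32768 + 131072 + 524288
= 704312



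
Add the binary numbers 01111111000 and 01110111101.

Add column by column from the right: bit + bit + carry-in; write the sum mod 2, carry 1 when the sum is 2 or 3.
carry:  11111110000
        01111111000
+       01110111101
-------------------
       011110110101
(the carry out of the leftmost column, 0, becomes the leading bit)
Decimal check:
  01111111000 = 512 + 256 + 128 + 64 + 32 + 16 + 8 = 1016
  01110111101 = 512 + 256 + 128 + 32 + 16 + 8 + 4 + 1 = 957
  1016 + 957 = 1973, and 011110110101 = 1024 + 512 + 256 + 128 + 32 + 16 + 4 + 1 = 1973 ✓



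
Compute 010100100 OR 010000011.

OR: 1 when either bit is 1
  010100100
| 010000011
-----------
  010100111
Decimal: 164 | 131 = 167



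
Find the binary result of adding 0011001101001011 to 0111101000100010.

Add column by column from the right: bit + bit + carry-in; write the sum mod 2, carry 1 when the sum is 2 or 3.
carry:  1110010000000100
        0011001101001011
+       0111101000100010
------------------------
       01010110101101101
(the carry out of the leftmost column, 0, becomes the leading bit)
Decimal check:
  0011001101001011 = 8192 + 4096 + 512 + 256 + 64 + 8 + 2 + 1 = 13131
  0111101000100010 = 16384 + 8192 + 4096 + 2048 + 512 + 32 + 2 = 31266
  13131 + 31266 = 44397, and 01010110101101101 = 32768 + 8192 + 2048 + 1024 + 256 + 64 + 32 + 8 + 4 + 1 = 44397 ✓



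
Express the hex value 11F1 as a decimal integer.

Expand by place value (powers of 16):
Digit values: F = 15
11F1 = 1 × 16^3 + 1 × 16^2 + 15 × 16^1 + 1 × 16^0
= 1 × 4096 + 1 × 256 + 15 × 16 + 1 × 1
= 4096 + 256 + 240 + 1
= 4593



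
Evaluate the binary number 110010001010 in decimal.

Sum of powers of 2 for each 1-bit:
2^1 + 2^3 + 2^7 + 2^10 + 2^11
= 2 + 8 + 128 + 1024 + 2048
= 3210



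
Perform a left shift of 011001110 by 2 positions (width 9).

Original: 011001110 (decimal 206)
Shift left by 2 positions
Append 2 zeros on the right and drop the 2 high bits that overflow the 9-bit width
Result: 100111000 (decimal 312)
Equivalent: 206 << 2 = 206 × 2^2 = 824, truncated to 9 bits = 312



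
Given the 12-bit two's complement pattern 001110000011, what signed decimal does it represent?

Binary: 001110000011
Sign bit: 0 (non-negative)
Read directly as an unsigned value:
001110000011 = 512 + 256 + 128 + 2 + 1 = 899
Value: 899



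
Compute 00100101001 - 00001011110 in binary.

Method 1 - Direct subtraction (column by column from the right: bit − bit − borrow-in; if negative, add 2 and borrow 1 from the next column):
borrow: 00110111100
        00100101001
-       00001011110
-------------------
        00011001011

Method 2 - Add two's complement:
Two's complement of 00001011110: invert → 11110100001, add 1 → 11110100010
  00100101001
+ 11110100010
-------------
 100011001011  (end carry out of the top bit = 1)
Discarding the end carry: 00011001011
Decimal check:
  00100101001 = 256 + 32 + 8 + 1 = 297
  00001011110 = 64 + 16 + 8 + 4 + 2 = 94
  297 - 94 = 203, and 00011001011 = 128 + 64 + 8 + 2 + 1 = 203 ✓



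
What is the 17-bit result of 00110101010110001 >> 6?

Original: 00110101010110001 (decimal 27313)
Shift right by 6 positions
Drop the 6 low bits; fill with zeros on the left
Result: 00000000110101010 (decimal 426)
Equivalent: 27313 >> 6 = 27313 ÷ 2^6 = 426



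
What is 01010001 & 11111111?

AND: 1 only when both bits are 1
  01010001
& 11111111
----------
  01010001
Decimal: 81 & 255 = 81



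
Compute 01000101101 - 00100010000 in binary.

Method 1 - Direct subtraction (column by column from the right: bit − bit − borrow-in; if negative, add 2 and borrow 1 from the next column):
borrow: 01000100000
        01000101101
-       00100010000
-------------------
        00100011101

Method 2 - Add two's complement:
Two's complement of 00100010000: invert → 11011101111, add 1 → 11011110000
  01000101101
+ 11011110000
-------------
 100100011101  (end carry out of the top bit = 1)
Discarding the end carry: 00100011101
Decimal check:
  01000101101 = 512 + 32 + 8 + 4 + 1 = 557
  00100010000 = 256 + 16 = 272
  557 - 272 = 285, and 00100011101 = 256 + 16 + 8 + 4 + 1 = 285 ✓



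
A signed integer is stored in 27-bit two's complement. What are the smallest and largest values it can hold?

For 27-bit two's complement:
Minimum: -2^26 = -67108864
Maximum: 2^26 - 1 = 67108863



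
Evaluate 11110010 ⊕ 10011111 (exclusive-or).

XOR: 1 when bits differ
  11110010
^ 10011111
----------
  01101101
Decimal: 242 ^ 159 = 109



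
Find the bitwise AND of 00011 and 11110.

AND: 1 only when both bits are 1
  00011
& 11110
-------
  00010
Decimal: 3 & 30 = 2



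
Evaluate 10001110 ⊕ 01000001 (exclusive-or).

XOR: 1 when bits differ
  10001110
^ 01000001
----------
  11001111
Decimal: 142 ^ 65 = 207



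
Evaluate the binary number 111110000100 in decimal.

Sum of powers of 2 for each 1-bit:
2^2 + 2^7 + 2^8 + 2^9 + 2^10 + 2^11
= 4 + 128 + 256 + 512 + 1024 + 2048
= 3972



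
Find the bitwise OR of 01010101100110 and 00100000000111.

OR: 1 when either bit is 1
  01010101100110
| 00100000000111
----------------
  01110101100111
Decimal: 5478 | 2055 = 7527



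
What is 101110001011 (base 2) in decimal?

Sum of powers of 2 for each 1-bit:
2^0 + 2^1 + 2^3 + 2^7 + 2^8 + 2^9 + 2^11
= 1 + 2 + 8 + 128 + 256 + 512 + 2048
= 2955



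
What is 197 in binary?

Using repeated division by 2:
197 ÷ 2 = 98 remainder 1
98 ÷ 2 = 49 remainder 0
49 ÷ 2 = 24 remainder 1
24 ÷ 2 = 12 remainder 0
12 ÷ 2 = 6 remainder 0
6 ÷ 2 = 3 remainder 0
3 ÷ 2 = 1 remainder 1
1 ÷ 2 = 0 remainder 1
Reading remainders bottom to top: 11000101



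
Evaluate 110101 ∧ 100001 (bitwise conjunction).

AND: 1 only when both bits are 1
  110101
& 100001
--------
  100001
Decimal: 53 & 33 = 33



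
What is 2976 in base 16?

Using repeated division by 16 (digits 10–15 are A–F):
2976 ÷ 16 = 186 remainder 0
186 ÷ 16 = 11 remainder 10 (A)
11 ÷ 16 = 0 remainder 11 (B)
Reading remainders bottom to top: BA0



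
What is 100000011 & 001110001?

AND: 1 only when both bits are 1
  100000011
& 001110001
-----------
  000000001
Decimal: 259 & 113 = 1



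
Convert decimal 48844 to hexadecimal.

Using repeated division by 16 (digits 10–15 are A–F):
48844 ÷ 16 = 3052 remainder 12 (C)
3052 ÷ 16 = 190 remainder 12 (C)
190 ÷ 16 = 11 remainder 14 (E)
11 ÷ 16 = 0 remainder 11 (B)
Reading remainders bottom to top: BECC



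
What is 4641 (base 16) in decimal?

Expand by place value (powers of 16):
4641 = 4 × 16^3 + 6 × 16^2 + 4 × 16^1 + 1 × 16^0
= 4 × 4096 + 6 × 256 + 4 × 16 + 1 × 1
= 16384 + 1536 + 64 + 1
= 17985



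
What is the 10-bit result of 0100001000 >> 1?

Original: 0100001000 (decimal 264)
Shift right by 1 position
Drop the 1 low bit; fill with zero on the left
Result: 0010000100 (decimal 132)
Equivalent: 264 >> 1 = 264 ÷ 2^1 = 132



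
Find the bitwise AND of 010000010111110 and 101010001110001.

AND: 1 only when both bits are 1
  010000010111110
& 101010001110001
-----------------
  000000000110000
Decimal: 8382 & 21617 = 48



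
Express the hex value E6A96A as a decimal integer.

Expand by place value (powers of 16):
Digit values: E = 14, A = 10
E6A96A = 14 × 16^5 + 6 × 16^4 + 10 × 16^3 + 9 × 16^2 + 6 × 16^1 + 10 × 16^0
= 14 × 1048576 + 6 × 65536 + 10 × 4096 + 9 × 256 + 6 × 16 + 10 × 1
= 14680064 + 393216 + 40960 + 2304 + 96 + 10
= 15116650



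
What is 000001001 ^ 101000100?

XOR: 1 when bits differ
  000001001
^ 101000100
-----------
  101001101
Decimal: 9 ^ 324 = 333



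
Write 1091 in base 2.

Using repeated division by 2:
1091 ÷ 2 = 545 remainder 1
545 ÷ 2 = 272 remainder 1
272 ÷ 2 = 136 remainder 0
136 ÷ 2 = 68 remainder 0
68 ÷ 2 = 34 remainder 0
34 ÷ 2 = 17 remainder 0
17 ÷ 2 = 8 remainder 1
8 ÷ 2 = 4 remainder 0
4 ÷ 2 = 2 remainder 0
2 ÷ 2 = 1 remainder 0
1 ÷ 2 = 0 remainder 1
Reading remainders bottom to top: 10001000011



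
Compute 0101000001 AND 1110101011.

AND: 1 only when both bits are 1
  0101000001
& 1110101011
------------
  0100000001
Decimal: 321 & 939 = 257



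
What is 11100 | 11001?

OR: 1 when either bit is 1
  11100
| 11001
-------
  11101
Decimal: 28 | 25 = 29



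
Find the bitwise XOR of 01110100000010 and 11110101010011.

XOR: 1 when bits differ
  01110100000010
^ 11110101010011
----------------
  10000001010001
Decimal: 7426 ^ 15699 = 8273



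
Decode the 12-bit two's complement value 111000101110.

Binary: 111000101110
Sign bit: 1 (negative)
Invert: 000111010001
Add 1:  000111010010
Magnitude: 000111010010 = 256 + 128 + 64 + 16 + 2 = 466
Value: -466



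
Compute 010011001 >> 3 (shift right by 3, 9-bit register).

Original: 010011001 (decimal 153)
Shift right by 3 positions
Drop the 3 low bits; fill with zeros on the left
Result: 000010011 (decimal 19)
Equivalent: 153 >> 3 = 153 ÷ 2^3 = 19



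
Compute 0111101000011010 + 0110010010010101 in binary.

Add column by column from the right: bit + bit + carry-in; write the sum mod 2, carry 1 when the sum is 2 or 3.
carry:  1100000000100000
        0111101000011010
+       0110010010010101
------------------------
       01101111010101111
(the carry out of the leftmost column, 0, becomes the leading bit)
Decimal check:
  0111101000011010 = 16384 + 8192 + 4096 + 2048 + 512 + 16 + 8 + 2 = 31258
  0110010010010101 = 16384 + 8192 + 1024 + 128 + 16 + 4 + 1 = 25749
  31258 + 25749 = 57007, and 01101111010101111 = 32768 + 16384 + 4096 + 2048 + 1024 + 512 + 128 + 32 + 8 + 4 + 2 + 1 = 57007 ✓



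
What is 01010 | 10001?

OR: 1 when either bit is 1
  01010
| 10001
-------
  11011
Decimal: 10 | 17 = 27



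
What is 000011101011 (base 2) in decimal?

Sum of powers of 2 for each 1-bit:
2^0 + 2^1 + 2^3 + 2^5 + 2^6 + 2^7
= 1 + 2 + 8 + 32 + 64 + 128
= 235



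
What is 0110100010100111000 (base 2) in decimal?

Sum of powers of 2 for each 1-bit:
2^3 + 2^4 + 2^5 + 2^8 + 2^10 + 2^14 + 2^16 + 2^17
= 8 + 16 + 32 + 256 + 1024 + 16384 + 65536 + 131072
= 214328



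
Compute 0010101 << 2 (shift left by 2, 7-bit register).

Original: 0010101 (decimal 21)
Shift left by 2 positions
Append 2 zeros on the right
Result: 1010100 (decimal 84)
Equivalent: 21 << 2 = 21 × 2^2 = 84



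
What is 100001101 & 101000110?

AND: 1 only when both bits are 1
  100001101
& 101000110
-----------
  100000100
Decimal: 269 & 326 = 260



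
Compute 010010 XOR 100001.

XOR: 1 when bits differ
  010010
^ 100001
--------
  110011
Decimal: 18 ^ 33 = 51



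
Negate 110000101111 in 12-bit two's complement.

Original (sign bit 1, negative): 110000101111
Step 1 - Invert all bits: 001111010000
Step 2 - Add 1: 001111010001
Verification: 110000101111 + 001111010001 = 1000000000000; discarding the end carry (carry out of the top bit) leaves the 12-bit value 000000000000, as required for x + (-x)



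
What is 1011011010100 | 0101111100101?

OR: 1 when either bit is 1
  1011011010100
| 0101111100101
---------------
  1111111110101
Decimal: 5844 | 3045 = 8181



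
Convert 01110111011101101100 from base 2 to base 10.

Sum of powers of 2 for each 1-bit:
2^2 + 2^3 + 2^5 + 2^6 + 2^8 + 2^9 + 2^10 + 2^12 + 2^13 + 2^14 + 2^16 + 2^17 + 2^18
= 4 + 8 + 32 + 64 + 256 + 512 + 1024 + 4096 + 8192 + 16384 + 65536 + 131072 + 262144
= 489324



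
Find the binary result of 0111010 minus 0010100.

Method 1 - Direct subtraction (column by column from the right: bit − bit − borrow-in; if negative, add 2 and borrow 1 from the next column):
borrow: 0001000
        0111010
-       0010100
---------------
        0100110

Method 2 - Add two's complement:
Two's complement of 0010100: invert → 1101011, add 1 → 1101100
  0111010
+ 1101100
---------
 10100110  (end carry out of the top bit = 1)
Discarding the end carry: 0100110
Decimal check:
  0111010 = 32 + 16 + 8 + 2 = 58
  0010100 = 16 + 4 = 20
  58 - 20 = 38, and 0100110 = 32 + 4 + 2 = 38 ✓



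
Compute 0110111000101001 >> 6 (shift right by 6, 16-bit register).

Original: 0110111000101001 (decimal 28201)
Shift right by 6 positions
Drop the 6 low bits; fill with zeros on the left
Result: 0000000110111000 (decimal 440)
Equivalent: 28201 >> 6 = 28201 ÷ 2^6 = 440



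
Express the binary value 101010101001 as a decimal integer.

Sum of powers of 2 for each 1-bit:
2^0 + 2^3 + 2^5 + 2^7 + 2^9 + 2^11
= 1 + 8 + 32 + 128 + 512 + 2048
= 2729



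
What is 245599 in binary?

Using repeated division by 2:
245599 ÷ 2 = 122799 remainder 1
122799 ÷ 2 = 61399 remainder 1
61399 ÷ 2 = 30699 remainder 1
30699 ÷ 2 = 15349 remainder 1
15349 ÷ 2 = 7674 remainder 1
7674 ÷ 2 = 3837 remainder 0
3837 ÷ 2 = 1918 remainder 1
1918 ÷ 2 = 959 remainder 0
959 ÷ 2 = 479 remainder 1
479 ÷ 2 = 239 remainder 1
239 ÷ 2 = 119 remainder 1
119 ÷ 2 = 59 remainder 1
59 ÷ 2 = 29 remainder 1
29 ÷ 2 = 14 remainder 1
14 ÷ 2 = 7 remainder 0
7 ÷ 2 = 3 remainder 1
3 ÷ 2 = 1 remainder 1
1 ÷ 2 = 0 remainder 1
Reading remainders bottom to top: 111011111101011111



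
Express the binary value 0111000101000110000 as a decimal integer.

Sum of powers of 2 for each 1-bit:
2^4 + 2^5 + 2^9 + 2^11 + 2^15 + 2^16 + 2^17
= 16 + 32 + 512 + 2048 + 32768 + 65536 + 131072
= 231984



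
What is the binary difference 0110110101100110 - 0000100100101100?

Method 1 - Direct subtraction (column by column from the right: bit − bit − borrow-in; if negative, add 2 and borrow 1 from the next column):
borrow: 0000000001110000
        0110110101100110
-       0000100100101100
------------------------
        0110010000111010

Method 2 - Add two's complement:
Two's complement of 0000100100101100: invert → 1111011011010011, add 1 → 1111011011010100
  0110110101100110
+ 1111011011010100
------------------
 10110010000111010  (end carry out of the top bit = 1)
Discarding the end carry: 0110010000111010
Decimal check:
  0110110101100110 = 16384 + 8192 + 2048 + 1024 + 256 + 64 + 32 + 4 + 2 = 28006
  0000100100101100 = 2048 + 256 + 32 + 8 + 4 = 2348
  28006 - 2348 = 25658, and 0110010000111010 = 16384 + 8192 + 1024 + 32 + 16 + 8 + 2 = 25658 ✓



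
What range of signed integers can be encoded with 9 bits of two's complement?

For 9-bit two's complement:
Minimum: -2^8 = -256
Maximum: 2^8 - 1 = 255



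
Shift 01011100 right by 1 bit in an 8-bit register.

Original: 01011100 (decimal 92)
Shift right by 1 position
Drop the 1 low bit; fill with zero on the left
Result: 00101110 (decimal 46)
Equivalent: 92 >> 1 = 92 ÷ 2^1 = 46



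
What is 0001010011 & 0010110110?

AND: 1 only when both bits are 1
  0001010011
& 0010110110
------------
  0000010010
Decimal: 83 & 182 = 18

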